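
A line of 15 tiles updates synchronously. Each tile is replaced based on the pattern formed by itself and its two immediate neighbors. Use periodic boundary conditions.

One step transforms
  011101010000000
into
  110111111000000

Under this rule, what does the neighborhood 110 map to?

At position 3 the neighborhood is 110; the next row has 1 there.

1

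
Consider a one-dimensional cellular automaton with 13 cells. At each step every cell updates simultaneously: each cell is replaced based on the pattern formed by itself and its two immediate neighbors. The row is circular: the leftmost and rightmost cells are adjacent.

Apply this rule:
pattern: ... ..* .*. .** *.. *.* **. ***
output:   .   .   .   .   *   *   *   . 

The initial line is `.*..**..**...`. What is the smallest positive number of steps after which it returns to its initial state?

13

step 1: ..*..**..**..
step 2: ...*..**..**.
step 3: ....*..**..**
step 4: *....*..**..*
step 5: **....*..**..
step 6: .**....*..**.
step 7: ..**....*..**
step 8: *..**....*..*
step 9: **..**....*..
step 10: .**..**....*.
step 11: ..**..**....*
step 12: *..**..**....
step 13: .*..**..**...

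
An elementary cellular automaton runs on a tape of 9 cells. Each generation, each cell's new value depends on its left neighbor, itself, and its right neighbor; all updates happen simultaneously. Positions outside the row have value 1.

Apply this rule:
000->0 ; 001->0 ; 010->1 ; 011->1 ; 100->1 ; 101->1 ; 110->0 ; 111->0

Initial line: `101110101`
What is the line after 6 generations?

110010010

generation 1: 011001111
generation 2: 110101000
generation 3: 001111100
generation 4: 101000010
generation 5: 011100011
generation 6: 110010010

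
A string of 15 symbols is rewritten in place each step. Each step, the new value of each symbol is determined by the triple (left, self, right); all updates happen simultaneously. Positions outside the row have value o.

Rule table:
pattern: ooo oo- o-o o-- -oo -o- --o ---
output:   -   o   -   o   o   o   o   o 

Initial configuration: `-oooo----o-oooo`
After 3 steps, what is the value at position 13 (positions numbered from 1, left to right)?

step 1: -o--oooooo-o---
step 2: -oooo----o-oooo  (repeats step 0; period 2)
step 3: -o--oooooo-o---
position 13 holds -

-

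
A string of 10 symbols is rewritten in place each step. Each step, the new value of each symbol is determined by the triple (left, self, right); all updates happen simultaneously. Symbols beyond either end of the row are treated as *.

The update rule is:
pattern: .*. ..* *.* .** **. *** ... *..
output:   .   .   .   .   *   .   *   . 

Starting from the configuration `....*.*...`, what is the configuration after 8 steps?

......*.*.

.**.....*.
..*.***...
......*.*.
.****.....
....*.***.
.**.....*.  (repeats step 1; period 5)
step 8: ......*.*.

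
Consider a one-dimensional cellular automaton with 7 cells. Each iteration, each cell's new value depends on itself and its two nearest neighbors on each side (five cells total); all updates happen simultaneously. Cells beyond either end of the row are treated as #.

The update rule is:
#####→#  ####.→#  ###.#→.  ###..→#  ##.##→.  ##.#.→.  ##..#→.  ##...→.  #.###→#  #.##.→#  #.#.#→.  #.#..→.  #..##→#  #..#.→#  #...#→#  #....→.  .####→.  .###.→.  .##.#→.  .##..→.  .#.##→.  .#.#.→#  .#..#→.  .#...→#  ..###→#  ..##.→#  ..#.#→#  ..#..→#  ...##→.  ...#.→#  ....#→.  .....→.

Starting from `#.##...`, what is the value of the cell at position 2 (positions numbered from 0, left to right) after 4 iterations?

.

iteration 1: ..#..#.
iteration 2: .##.##.
iteration 3: .#..#..
iteration 4: ...##.#
position 2 holds .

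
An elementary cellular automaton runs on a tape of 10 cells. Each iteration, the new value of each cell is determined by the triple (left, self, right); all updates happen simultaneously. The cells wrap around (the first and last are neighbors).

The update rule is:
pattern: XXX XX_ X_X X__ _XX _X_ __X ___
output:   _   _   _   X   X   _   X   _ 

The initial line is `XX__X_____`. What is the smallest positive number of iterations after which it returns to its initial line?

iteration 1: X_XX_X___X
iteration 2: __X___X_XX
iteration 3: XX_X_X__X_
iteration 4: X_____XX__
iteration 5: _X___XX_XX
iteration 6: __X_XX__X_
iteration 7: _X__X_XX_X
iteration 8: __XX__X___
iteration 9: _XX_XX_X__
iteration 10: XX__X___X_
iteration 11: X_XX_X_X__
iteration 12: __X_____XX
iteration 13: XX_X___XX_
iteration 14: X___X_XX__
iteration 15: _X_X__X_XX
iteration 16: ____XX__X_
iteration 17: ___XX_XX_X
iteration 18: X_XX__X___
iteration 19: __X_XX_X_X
iteration 20: XX__X_____

20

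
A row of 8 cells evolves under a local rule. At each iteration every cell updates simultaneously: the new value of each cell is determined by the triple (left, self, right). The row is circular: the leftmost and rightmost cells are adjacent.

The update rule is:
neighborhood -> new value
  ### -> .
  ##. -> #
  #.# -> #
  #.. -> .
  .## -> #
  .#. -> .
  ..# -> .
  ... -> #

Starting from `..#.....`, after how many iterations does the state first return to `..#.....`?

iteration 1: #...####
iteration 2: #.#.#...
iteration 3: .#.#..#.
iteration 4: ..#.....

4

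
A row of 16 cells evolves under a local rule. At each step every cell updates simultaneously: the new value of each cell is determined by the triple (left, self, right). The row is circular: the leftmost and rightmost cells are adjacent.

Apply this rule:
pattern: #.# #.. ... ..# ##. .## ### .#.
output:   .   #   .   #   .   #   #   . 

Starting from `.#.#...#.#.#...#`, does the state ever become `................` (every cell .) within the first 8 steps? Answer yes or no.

yes

....#.#.....#.#.
...#...#...#...#
#.#.#.#.#.#.#.#.
................
all cells are . at step 4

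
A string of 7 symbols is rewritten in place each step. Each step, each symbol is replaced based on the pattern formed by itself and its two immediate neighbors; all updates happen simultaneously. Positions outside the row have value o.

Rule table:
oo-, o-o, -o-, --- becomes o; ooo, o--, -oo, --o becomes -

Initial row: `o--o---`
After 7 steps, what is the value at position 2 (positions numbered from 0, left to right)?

o

o--o-o-
o--oooo
o------
o-oooo-
oo---oo
-o-o---
oooo-o-
position 2 holds o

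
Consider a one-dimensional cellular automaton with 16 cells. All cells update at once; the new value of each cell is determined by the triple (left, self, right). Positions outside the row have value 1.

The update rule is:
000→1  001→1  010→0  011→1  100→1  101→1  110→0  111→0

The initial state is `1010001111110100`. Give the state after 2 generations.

0101111000001011
1011000111110110

1011000111110110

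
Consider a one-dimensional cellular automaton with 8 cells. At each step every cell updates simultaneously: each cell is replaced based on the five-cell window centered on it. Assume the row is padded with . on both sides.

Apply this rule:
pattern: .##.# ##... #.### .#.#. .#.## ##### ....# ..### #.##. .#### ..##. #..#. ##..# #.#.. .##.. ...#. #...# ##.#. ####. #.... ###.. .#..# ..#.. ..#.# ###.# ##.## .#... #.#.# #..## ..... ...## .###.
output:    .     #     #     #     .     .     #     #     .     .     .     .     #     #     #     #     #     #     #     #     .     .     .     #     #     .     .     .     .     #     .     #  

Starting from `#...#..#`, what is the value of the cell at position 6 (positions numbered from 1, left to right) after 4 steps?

..##....
#..#####
...#..#.
###.....
position 6 holds .

.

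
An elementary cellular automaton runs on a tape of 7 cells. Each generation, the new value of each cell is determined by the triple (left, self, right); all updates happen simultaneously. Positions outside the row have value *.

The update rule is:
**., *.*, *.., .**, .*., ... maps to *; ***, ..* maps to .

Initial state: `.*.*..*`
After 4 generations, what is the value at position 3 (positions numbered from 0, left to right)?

*****.*
....***
***.*..
..****.
position 3 holds *

*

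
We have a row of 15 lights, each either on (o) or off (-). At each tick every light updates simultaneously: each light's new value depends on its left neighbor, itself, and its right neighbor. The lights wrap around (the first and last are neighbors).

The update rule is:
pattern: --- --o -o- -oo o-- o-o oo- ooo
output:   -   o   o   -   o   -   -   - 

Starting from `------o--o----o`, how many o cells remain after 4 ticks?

6

tick 1: o----oooooo--oo
tick 2: -o--o------oo--
tick 3: oooooo----o--o-
tick 4: ------o--ooooo-
count of o: 6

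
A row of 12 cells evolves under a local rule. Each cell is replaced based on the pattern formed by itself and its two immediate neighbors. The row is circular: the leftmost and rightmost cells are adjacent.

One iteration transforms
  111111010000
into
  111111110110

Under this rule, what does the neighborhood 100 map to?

At position 8 the neighborhood is 100; the next row has 0 there.

0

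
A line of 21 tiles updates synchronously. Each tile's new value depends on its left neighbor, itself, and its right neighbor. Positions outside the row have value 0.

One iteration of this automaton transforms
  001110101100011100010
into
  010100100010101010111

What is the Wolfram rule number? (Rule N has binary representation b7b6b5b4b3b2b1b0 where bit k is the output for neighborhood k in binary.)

150

position 3: 111 → 1  (bit 7 = 1)
position 4: 110 → 0  (bit 6 = 0)
position 5: 101 → 0  (bit 5 = 0)
position 10: 100 → 1  (bit 4 = 1)
position 2: 011 → 0  (bit 3 = 0)
position 6: 010 → 1  (bit 2 = 1)
position 1: 001 → 1  (bit 1 = 1)
position 0: 000 → 0  (bit 0 = 0)
bits b7..b0 = 10010110 = 150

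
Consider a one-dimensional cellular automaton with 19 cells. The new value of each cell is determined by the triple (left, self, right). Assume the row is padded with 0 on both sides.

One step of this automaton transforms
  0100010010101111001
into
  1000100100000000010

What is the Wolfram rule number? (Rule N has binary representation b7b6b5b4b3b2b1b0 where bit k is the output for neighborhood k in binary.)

2

position 13: 111 → 0  (bit 7 = 0)
position 15: 110 → 0  (bit 6 = 0)
position 9: 101 → 0  (bit 5 = 0)
position 2: 100 → 0  (bit 4 = 0)
position 12: 011 → 0  (bit 3 = 0)
position 1: 010 → 0  (bit 2 = 0)
position 0: 001 → 1  (bit 1 = 1)
position 3: 000 → 0  (bit 0 = 0)
bits b7..b0 = 00000010 = 2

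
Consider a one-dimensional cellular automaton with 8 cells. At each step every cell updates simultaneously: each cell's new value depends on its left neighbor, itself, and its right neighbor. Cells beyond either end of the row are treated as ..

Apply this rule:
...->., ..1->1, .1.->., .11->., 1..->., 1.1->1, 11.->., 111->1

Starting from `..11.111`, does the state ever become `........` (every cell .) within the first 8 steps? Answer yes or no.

yes

step 1: .1..1.1.
step 2: 1..1.1..
step 3: ..1.1...
step 4: .1.1....
step 5: 1.1.....
step 6: .1......
step 7: 1.......
step 8: ........
all cells are . at step 8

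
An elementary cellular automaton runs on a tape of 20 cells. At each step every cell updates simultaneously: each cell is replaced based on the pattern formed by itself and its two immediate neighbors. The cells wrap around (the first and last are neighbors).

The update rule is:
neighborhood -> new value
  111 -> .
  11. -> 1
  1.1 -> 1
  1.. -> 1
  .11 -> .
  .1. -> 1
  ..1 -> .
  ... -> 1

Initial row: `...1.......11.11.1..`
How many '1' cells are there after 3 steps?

11.1111111..11.11111
.11......11..11.....
..111111..11..111111
count of 1: 14

14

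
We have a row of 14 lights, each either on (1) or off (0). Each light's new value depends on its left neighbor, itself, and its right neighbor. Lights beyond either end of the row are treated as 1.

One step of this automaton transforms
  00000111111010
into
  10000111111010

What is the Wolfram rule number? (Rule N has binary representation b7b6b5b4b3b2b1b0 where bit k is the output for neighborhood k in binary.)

220

position 6: 111 → 1  (bit 7 = 1)
position 10: 110 → 1  (bit 6 = 1)
position 11: 101 → 0  (bit 5 = 0)
position 0: 100 → 1  (bit 4 = 1)
position 5: 011 → 1  (bit 3 = 1)
position 12: 010 → 1  (bit 2 = 1)
position 4: 001 → 0  (bit 1 = 0)
position 1: 000 → 0  (bit 0 = 0)
bits b7..b0 = 11011100 = 220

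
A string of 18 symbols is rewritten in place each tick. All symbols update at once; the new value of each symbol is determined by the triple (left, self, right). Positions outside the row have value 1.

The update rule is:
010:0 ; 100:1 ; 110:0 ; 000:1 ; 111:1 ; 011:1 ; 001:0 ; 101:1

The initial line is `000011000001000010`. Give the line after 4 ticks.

111010111100111001
110101111010110101
101011110101101011
010111101011010111

010111101011010111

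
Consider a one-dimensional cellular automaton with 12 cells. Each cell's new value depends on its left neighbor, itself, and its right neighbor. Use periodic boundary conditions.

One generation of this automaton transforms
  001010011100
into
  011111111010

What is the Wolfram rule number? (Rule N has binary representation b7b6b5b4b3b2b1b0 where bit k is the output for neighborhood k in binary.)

position 8: 111 → 1  (bit 7 = 1)
position 9: 110 → 0  (bit 6 = 0)
position 3: 101 → 1  (bit 5 = 1)
position 5: 100 → 1  (bit 4 = 1)
position 7: 011 → 1  (bit 3 = 1)
position 2: 010 → 1  (bit 2 = 1)
position 1: 001 → 1  (bit 1 = 1)
position 0: 000 → 0  (bit 0 = 0)
bits b7..b0 = 10111110 = 190

190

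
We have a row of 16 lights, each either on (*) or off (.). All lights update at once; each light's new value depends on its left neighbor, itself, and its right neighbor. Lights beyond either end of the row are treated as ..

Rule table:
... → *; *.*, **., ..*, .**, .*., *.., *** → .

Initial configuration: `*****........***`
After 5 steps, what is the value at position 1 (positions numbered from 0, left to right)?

......******....
*****........***  (repeats step 0; period 2)
step 5: ......******....
position 1 holds .

.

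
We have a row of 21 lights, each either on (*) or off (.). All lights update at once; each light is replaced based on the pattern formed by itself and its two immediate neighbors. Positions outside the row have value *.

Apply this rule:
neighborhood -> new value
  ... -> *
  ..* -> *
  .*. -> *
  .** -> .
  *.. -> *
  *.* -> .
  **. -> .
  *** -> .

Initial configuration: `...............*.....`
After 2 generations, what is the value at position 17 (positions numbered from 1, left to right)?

.

*********************
.....................
position 17 holds .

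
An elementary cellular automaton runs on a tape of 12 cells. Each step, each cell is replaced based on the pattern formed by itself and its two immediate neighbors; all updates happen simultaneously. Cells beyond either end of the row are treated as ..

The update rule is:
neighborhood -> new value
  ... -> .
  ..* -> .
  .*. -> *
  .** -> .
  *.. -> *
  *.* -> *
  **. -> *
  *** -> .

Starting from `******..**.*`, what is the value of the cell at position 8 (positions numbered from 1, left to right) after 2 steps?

.....**..***
......**...*
position 8 holds *

*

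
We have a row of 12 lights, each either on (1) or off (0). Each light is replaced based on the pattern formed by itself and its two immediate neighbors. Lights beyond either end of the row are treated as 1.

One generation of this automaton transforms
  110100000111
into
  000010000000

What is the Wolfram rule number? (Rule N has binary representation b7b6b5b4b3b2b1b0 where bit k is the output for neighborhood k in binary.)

position 0: 111 → 0  (bit 7 = 0)
position 1: 110 → 0  (bit 6 = 0)
position 2: 101 → 0  (bit 5 = 0)
position 4: 100 → 1  (bit 4 = 1)
position 9: 011 → 0  (bit 3 = 0)
position 3: 010 → 0  (bit 2 = 0)
position 8: 001 → 0  (bit 1 = 0)
position 5: 000 → 0  (bit 0 = 0)
bits b7..b0 = 00010000 = 16

16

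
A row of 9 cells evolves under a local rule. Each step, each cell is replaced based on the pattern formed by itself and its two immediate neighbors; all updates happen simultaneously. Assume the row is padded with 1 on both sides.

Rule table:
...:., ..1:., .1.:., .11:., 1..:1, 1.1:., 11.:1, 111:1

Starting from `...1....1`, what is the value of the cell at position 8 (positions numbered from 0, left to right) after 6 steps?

.

step 1: 1...1....
step 2: 11...1...
step 3: 111...1..
step 4: 1111...1.
step 5: 11111....
step 6: 111111...
position 8 holds .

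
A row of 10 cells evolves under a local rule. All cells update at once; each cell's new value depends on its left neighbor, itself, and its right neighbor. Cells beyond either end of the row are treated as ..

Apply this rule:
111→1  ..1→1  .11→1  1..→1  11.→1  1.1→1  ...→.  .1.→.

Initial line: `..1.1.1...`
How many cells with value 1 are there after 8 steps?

.1.1.1.1..
1.1.1.1.1.
.1.1.1.1.1
1.1.1.1.1.  (repeats step 2; period 2)
step 8: 1.1.1.1.1.
count of 1: 5

5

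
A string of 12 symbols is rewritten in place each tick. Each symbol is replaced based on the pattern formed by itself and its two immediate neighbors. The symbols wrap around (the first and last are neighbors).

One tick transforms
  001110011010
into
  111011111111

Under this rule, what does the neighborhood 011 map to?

At position 2 the neighborhood is 011; the next row has 1 there.

1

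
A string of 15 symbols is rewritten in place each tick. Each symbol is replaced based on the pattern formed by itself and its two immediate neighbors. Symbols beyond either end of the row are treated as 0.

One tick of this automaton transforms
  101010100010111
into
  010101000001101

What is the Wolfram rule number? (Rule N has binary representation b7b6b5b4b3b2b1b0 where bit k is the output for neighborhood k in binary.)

104

position 13: 111 → 0  (bit 7 = 0)
position 14: 110 → 1  (bit 6 = 1)
position 1: 101 → 1  (bit 5 = 1)
position 7: 100 → 0  (bit 4 = 0)
position 12: 011 → 1  (bit 3 = 1)
position 0: 010 → 0  (bit 2 = 0)
position 9: 001 → 0  (bit 1 = 0)
position 8: 000 → 0  (bit 0 = 0)
bits b7..b0 = 01101000 = 104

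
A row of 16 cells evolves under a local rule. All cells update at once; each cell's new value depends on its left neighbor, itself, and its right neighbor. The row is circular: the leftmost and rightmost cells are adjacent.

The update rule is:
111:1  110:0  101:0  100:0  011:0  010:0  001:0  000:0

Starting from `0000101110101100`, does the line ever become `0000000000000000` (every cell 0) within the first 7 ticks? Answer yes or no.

yes

0000000100000000
0000000000000000
all cells are 0 at tick 2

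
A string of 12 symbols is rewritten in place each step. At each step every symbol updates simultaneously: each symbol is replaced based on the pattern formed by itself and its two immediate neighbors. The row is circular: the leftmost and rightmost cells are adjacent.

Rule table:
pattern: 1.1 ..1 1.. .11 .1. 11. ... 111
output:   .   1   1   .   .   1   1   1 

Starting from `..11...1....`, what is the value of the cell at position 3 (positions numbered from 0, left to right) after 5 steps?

1

11.1111.1111
11..111..111
1111.1111.11
1111..111..1
111111.1111.
position 3 holds 1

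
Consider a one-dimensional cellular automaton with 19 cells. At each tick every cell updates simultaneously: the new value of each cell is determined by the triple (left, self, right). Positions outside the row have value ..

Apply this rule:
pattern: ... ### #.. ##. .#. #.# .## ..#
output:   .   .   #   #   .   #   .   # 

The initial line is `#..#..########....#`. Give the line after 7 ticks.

.#.#.#.##.##.#.#.##

.##.##.......##..#.
#.##.##.....#.###.#
.#.##.##...#.#..##.
#.#.##.##.#.#.##.##
.#.#.##.##.#.#.##.#
#.#.#.##.##.#.#.##.
.#.#.#.##.##.#.#.##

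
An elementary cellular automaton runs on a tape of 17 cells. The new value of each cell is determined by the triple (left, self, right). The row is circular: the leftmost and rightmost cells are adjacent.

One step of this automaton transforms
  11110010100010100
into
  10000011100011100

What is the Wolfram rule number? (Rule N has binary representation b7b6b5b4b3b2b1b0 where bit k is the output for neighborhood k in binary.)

position 1: 111 → 0  (bit 7 = 0)
position 3: 110 → 0  (bit 6 = 0)
position 7: 101 → 1  (bit 5 = 1)
position 4: 100 → 0  (bit 4 = 0)
position 0: 011 → 1  (bit 3 = 1)
position 6: 010 → 1  (bit 2 = 1)
position 5: 001 → 0  (bit 1 = 0)
position 10: 000 → 0  (bit 0 = 0)
bits b7..b0 = 00101100 = 44

44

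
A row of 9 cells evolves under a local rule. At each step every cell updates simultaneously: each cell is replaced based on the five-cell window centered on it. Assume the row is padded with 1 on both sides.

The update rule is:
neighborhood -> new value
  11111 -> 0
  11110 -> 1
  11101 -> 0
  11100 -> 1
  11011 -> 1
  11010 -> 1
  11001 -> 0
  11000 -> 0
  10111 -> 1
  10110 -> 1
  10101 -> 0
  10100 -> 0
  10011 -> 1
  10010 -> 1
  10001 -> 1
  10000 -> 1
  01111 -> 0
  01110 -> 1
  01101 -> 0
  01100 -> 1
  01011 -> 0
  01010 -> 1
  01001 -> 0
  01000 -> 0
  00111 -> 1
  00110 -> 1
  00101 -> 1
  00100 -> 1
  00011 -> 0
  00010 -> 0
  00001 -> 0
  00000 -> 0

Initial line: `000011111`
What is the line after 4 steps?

011010011

010010000
100110100
101101001
011010011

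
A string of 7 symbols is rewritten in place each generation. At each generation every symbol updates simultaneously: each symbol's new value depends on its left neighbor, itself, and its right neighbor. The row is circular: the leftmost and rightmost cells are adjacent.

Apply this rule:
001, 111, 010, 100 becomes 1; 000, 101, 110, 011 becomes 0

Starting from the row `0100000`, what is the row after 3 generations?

0101111

generation 1: 1110000
generation 2: 0101001
generation 3: 0101111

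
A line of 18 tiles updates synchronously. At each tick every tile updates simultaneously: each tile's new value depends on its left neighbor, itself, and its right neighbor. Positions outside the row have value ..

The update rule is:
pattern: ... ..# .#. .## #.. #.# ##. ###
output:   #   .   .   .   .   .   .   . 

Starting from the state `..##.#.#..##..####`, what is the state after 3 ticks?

#.................

#.................
..################
#.................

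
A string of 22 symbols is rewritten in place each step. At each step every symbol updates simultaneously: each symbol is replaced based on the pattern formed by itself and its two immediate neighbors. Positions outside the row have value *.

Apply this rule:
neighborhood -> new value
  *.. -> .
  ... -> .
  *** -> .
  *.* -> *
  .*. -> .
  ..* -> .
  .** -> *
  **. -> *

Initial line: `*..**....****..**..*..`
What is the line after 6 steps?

*..**..........**.....

step 1: *..**....*..*..**.....
step 2: *..**..........**.....
step 3: *..**..........**.....  (fixed point — unchanged through step 6)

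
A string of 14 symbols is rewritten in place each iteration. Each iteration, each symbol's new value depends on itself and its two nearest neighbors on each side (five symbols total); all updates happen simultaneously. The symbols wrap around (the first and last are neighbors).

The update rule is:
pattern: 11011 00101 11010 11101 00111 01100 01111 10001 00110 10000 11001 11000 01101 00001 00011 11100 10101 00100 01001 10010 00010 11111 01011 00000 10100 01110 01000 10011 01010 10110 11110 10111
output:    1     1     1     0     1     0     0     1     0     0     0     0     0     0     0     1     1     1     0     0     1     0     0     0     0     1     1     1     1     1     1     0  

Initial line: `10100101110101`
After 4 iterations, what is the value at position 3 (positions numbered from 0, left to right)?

1

01000100101101
10111100101011
01001100111001
10010001111001
position 3 holds 1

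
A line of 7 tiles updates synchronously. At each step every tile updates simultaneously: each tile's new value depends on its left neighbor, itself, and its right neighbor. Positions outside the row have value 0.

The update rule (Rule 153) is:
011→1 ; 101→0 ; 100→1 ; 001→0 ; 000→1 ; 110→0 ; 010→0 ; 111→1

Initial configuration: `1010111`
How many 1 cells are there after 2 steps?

5

0000110
1110101
count of 1: 5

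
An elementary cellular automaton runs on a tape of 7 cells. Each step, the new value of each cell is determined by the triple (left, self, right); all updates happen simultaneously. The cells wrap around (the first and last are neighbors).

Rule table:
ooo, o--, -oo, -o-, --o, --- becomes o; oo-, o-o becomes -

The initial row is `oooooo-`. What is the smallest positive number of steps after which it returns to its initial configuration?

step 1: ooooo--
step 2: oooo-oo
step 3: ooo--oo
step 4: oo-oooo
step 5: o--oooo
step 6: -oooooo
step 7: -ooooo-
step 8: ooooo-o
step 9: oooo--o
step 10: ooo-ooo
step 11: oo--ooo
step 12: o-ooooo
step 13: --ooooo
step 14: oooooo-

14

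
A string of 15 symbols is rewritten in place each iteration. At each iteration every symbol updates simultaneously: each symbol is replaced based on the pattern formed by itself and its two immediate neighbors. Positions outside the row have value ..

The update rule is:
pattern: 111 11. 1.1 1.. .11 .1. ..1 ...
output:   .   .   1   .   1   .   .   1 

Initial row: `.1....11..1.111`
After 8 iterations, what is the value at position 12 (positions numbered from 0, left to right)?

...11.1....11..
11.1.1..11.1..1
1.1.1...1.1....
.1.1..1..1..111
..1.........1..
1...1111111...1
..1.1.......1..
1..1..11111...1
position 12 holds .

.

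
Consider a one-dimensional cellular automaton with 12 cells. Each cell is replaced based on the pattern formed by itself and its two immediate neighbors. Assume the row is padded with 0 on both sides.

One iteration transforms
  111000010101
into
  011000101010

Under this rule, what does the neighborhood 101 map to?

1

At position 8 the neighborhood is 101; the next row has 1 there.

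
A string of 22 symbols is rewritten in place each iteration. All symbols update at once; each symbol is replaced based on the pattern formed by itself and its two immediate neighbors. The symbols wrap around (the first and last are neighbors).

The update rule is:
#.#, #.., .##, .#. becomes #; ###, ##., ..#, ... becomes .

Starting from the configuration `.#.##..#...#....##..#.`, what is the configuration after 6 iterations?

.###.#.##..##...#.#.##
##..####.#.#.#..#####.
#.#.#...#######.#....#
.#####..#......###...#
##....#.##.....#..#..#
..#...###.#....##.##.#

..#...###.#....##.##.#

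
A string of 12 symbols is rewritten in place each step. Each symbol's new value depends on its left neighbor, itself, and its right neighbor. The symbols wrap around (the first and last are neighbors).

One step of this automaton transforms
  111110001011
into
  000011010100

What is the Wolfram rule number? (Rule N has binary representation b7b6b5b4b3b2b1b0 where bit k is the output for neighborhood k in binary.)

position 0: 111 → 0  (bit 7 = 0)
position 4: 110 → 1  (bit 6 = 1)
position 9: 101 → 1  (bit 5 = 1)
position 5: 100 → 1  (bit 4 = 1)
position 10: 011 → 0  (bit 3 = 0)
position 8: 010 → 0  (bit 2 = 0)
position 7: 001 → 1  (bit 1 = 1)
position 6: 000 → 0  (bit 0 = 0)
bits b7..b0 = 01110010 = 114

114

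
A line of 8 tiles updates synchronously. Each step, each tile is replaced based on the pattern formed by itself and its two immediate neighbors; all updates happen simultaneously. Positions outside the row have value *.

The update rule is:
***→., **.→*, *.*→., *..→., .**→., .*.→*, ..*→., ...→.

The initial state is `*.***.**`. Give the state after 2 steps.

*...*...

*...*...
*...*...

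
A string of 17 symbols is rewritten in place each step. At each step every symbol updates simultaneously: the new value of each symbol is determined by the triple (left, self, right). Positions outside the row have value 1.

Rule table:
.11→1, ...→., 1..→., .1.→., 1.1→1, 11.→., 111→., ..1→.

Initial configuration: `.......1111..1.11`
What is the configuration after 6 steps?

step 1: .......1......11.
step 2: ..............1.1
step 3: ...............11
step 4: ...............1.
step 5: ................1
step 6: ................1

................1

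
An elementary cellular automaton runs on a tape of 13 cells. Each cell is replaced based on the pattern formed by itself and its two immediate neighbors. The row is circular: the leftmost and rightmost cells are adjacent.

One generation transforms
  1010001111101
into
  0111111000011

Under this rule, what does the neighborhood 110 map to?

At position 0 the neighborhood is 110; the next row has 0 there.

0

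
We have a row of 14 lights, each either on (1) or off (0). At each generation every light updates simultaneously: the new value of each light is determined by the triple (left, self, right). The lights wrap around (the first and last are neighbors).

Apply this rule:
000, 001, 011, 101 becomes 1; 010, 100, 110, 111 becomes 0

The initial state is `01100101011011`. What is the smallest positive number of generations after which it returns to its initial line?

11001010110110
10010101101101
00101011011011
01010110110110
10101101101100
01011011011001
10110110110010
01101101100101
11011011001010
10110110010101
01101100101011
11011001010110
10110010101101
01100101011011

14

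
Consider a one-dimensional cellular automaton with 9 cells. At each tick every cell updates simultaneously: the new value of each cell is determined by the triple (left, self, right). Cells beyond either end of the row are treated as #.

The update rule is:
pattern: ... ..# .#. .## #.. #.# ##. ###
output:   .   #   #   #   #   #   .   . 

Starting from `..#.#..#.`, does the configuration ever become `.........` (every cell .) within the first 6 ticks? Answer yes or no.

#########
.........
all cells are . at tick 2

yes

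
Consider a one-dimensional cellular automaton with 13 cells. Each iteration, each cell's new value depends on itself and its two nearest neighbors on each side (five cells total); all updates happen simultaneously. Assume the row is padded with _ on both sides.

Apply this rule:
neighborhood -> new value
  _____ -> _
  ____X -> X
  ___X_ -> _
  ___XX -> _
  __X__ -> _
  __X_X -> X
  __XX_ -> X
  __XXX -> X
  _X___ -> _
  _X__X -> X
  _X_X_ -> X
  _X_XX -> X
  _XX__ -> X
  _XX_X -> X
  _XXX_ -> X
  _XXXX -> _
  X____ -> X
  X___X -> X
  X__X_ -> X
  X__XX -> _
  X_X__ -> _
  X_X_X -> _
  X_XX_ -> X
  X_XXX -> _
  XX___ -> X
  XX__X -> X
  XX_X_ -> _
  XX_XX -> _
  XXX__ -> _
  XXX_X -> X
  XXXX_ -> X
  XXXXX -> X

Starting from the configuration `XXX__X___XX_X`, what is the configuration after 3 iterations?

XX_XX__X_XX__
XX_XXXXXXXXXX
XX___XXXXXXX_

XX___XXXXXXX_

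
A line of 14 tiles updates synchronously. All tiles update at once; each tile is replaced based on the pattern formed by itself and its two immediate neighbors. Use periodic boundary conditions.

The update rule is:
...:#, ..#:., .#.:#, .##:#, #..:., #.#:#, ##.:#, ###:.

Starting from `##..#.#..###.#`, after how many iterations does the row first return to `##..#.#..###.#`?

.#..###..#.###
##..#.#..###.#

2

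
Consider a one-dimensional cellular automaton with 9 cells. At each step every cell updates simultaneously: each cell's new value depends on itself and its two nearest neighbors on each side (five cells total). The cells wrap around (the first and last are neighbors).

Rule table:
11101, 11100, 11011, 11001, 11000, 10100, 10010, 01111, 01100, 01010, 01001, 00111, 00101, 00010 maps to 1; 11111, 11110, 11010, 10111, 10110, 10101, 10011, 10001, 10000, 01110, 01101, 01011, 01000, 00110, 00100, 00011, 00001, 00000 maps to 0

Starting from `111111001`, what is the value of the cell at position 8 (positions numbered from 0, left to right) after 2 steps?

0

100001101
110000010
position 8 holds 0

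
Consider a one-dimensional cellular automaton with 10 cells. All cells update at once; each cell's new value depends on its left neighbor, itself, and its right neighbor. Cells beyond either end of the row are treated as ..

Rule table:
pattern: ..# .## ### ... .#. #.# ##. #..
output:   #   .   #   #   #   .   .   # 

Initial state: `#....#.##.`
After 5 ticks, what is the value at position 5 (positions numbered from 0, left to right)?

tick 1: ######...#
tick 2: .####.####
tick 3: #.##...##.
tick 4: #...###..#
tick 5: ####.#.###
position 5 holds #

#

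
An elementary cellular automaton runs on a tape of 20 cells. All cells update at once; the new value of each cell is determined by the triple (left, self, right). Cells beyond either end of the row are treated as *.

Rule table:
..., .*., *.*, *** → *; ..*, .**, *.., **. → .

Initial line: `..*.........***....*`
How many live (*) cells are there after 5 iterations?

9

iteration 1: ..*.*******..*..**..
iteration 2: ..**.*****...*......
iteration 3: ....*.***..*.*.****.
iteration 4: .**.**.*...****.**.*
iteration 5: *..*..**.*..**.*..*.
count of *: 9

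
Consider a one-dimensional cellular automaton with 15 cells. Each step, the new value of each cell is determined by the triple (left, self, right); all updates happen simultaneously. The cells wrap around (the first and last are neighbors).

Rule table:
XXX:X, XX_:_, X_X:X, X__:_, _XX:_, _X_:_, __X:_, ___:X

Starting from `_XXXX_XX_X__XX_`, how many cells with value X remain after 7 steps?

4

__XX_X__X______
X___X_____XXXXX
__X___XXX__XXXX
____X__X____XX_
XXX______XX____
_X__XXXX____XX_
_____XX__XX____
count of X: 4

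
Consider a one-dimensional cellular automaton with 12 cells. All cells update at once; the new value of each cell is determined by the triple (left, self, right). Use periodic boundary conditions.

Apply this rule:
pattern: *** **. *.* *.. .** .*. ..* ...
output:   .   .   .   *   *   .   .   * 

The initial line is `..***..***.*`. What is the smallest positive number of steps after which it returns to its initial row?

12

step 1: *.*..*.*....
step 2: ...*....***.
step 3: **..***.*..*
step 4: ..*.*....*.*
step 5: *....***....
step 6: .***.*..***.
step 7: .*....*.*..*
step 8: ..***....*..
step 9: *.*..***..**
step 10: ...*.*..*.*.
step 11: **....*....*
step 12: ..***..***.*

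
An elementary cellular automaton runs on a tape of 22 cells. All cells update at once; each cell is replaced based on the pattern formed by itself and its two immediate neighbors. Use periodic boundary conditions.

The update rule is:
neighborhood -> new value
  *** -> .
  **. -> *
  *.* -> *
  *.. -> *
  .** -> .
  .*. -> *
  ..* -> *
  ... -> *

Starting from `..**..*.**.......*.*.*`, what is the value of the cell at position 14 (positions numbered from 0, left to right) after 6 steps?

.

**.*****.*************
.**....**.............
*.*****.**************
**....**..............
.*****.***************
*....**..............*
position 14 holds .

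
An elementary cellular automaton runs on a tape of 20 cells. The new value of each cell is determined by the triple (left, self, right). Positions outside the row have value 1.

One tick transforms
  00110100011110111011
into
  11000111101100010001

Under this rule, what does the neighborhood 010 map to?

At position 5 the neighborhood is 010; the next row has 1 there.

1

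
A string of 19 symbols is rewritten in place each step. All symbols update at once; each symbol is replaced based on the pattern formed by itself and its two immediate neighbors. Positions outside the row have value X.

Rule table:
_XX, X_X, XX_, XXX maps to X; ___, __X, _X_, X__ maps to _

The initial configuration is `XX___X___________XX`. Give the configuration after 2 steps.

XX_______________XX
XX_______________XX

XX_______________XX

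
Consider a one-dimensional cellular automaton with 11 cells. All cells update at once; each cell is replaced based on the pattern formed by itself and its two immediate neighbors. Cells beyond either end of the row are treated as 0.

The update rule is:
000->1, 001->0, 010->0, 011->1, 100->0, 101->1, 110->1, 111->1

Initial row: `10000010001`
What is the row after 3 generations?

01111100100

00111000100
10111010001
01111100100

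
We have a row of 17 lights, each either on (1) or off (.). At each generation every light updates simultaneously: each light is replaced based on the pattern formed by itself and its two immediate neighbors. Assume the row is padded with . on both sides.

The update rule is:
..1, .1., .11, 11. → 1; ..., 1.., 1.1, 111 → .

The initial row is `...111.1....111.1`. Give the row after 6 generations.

11.1.1.1.11.1.1.1

generation 1: ..11.1.1...11.1.1
generation 2: .111.1.1..111.1.1
generation 3: 11.1.1.1.11.1.1.1
generation 4: 11.1.1.1.11.1.1.1  (fixed point — unchanged through generation 6)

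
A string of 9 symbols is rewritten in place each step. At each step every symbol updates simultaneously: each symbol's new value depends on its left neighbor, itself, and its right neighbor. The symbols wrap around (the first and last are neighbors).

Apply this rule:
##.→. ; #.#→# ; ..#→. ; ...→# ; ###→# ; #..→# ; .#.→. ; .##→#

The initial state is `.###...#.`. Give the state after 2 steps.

step 1: .##.##..#
step 2: ##.##.#..

##.##.#..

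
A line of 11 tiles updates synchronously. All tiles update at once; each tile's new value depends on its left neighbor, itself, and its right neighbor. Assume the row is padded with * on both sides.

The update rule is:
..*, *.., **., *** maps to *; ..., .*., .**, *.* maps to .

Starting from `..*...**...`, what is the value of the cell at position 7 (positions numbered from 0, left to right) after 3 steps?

*

**.*.*.**.*
**......*..
***....*.**
position 7 holds *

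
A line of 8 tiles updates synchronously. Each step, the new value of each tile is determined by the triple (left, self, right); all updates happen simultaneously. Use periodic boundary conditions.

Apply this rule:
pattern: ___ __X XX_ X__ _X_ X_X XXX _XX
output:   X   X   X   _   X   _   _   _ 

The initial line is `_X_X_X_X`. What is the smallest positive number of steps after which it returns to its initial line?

1

_X_X_X_X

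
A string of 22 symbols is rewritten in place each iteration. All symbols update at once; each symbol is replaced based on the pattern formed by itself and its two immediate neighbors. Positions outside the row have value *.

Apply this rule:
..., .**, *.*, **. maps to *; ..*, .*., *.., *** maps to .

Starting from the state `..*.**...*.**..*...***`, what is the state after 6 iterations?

...***.*..***....*.*..
.*.*.**...*.*.**..*...
*.*.***.*..*.***....*.
**.**.**....**.*.**..*
.*******.**.***.***..*
**.....******.***.*..*

**.....******.***.*..*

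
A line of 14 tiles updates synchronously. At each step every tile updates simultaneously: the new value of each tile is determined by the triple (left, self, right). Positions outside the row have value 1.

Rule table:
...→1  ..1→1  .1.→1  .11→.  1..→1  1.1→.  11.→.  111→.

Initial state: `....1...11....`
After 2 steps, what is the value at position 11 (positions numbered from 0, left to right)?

11111111..1111
........11....
position 11 holds .

.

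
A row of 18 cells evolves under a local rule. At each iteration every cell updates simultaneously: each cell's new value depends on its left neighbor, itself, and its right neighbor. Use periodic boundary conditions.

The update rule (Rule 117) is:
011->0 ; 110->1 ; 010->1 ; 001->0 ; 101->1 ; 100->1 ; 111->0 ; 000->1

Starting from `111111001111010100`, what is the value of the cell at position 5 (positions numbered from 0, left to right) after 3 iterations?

0

000001100001111110
111100111100000011
000110000111111000
position 5 holds 0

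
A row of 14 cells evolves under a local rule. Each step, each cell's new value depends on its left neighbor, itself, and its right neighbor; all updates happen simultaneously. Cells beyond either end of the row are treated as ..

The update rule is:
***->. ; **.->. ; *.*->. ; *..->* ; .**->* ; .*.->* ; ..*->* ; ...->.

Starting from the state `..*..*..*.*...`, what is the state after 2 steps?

**........*.*.

.********.**..
**........*.*.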